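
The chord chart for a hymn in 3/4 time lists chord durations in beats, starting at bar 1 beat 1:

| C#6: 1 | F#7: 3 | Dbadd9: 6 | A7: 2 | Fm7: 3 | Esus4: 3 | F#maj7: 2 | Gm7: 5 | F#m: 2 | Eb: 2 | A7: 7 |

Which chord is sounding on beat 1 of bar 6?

Esus4

Beat 1 of bar 6 is beat (6−1)×3 + 1 = 16 overall.
Running totals: C#6 ends at 1, F#7 ends at 4, Dbadd9 ends at 10, A7 ends at 12, Fm7 ends at 15, Esus4 ends at 18.
Beat 16 falls within Esus4.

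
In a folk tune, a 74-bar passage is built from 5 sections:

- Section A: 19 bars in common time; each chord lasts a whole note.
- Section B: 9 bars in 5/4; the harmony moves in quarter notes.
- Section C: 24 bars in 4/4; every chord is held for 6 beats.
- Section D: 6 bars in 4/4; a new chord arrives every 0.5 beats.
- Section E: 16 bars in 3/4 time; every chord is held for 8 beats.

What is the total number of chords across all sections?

A: 19 bars × 4 beats = 76 beats; 4 beats/chord → 19 chords.
B: 9 bars × 5 beats = 45 beats; 1 beat/chord → 45 chords.
C: 24 bars × 4 beats = 96 beats; 6 beats/chord → 16 chords.
D: 6 bars × 4 beats = 24 beats; 0.5 beats/chord → 48 chords.
E: 16 bars × 3 beats = 48 beats; 8 beats/chord → 6 chords.
Total: 19 + 45 + 16 + 48 + 6 = 134.

134 chords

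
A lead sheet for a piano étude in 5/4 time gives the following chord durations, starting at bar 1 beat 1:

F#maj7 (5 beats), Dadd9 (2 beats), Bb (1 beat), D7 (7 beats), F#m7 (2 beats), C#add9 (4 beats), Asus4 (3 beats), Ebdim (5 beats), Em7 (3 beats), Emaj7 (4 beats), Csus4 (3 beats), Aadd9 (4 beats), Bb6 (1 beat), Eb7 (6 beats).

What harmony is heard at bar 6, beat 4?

Ebdim

Beat 4 of bar 6 is beat (6−1)×5 + 4 = 29 overall.
Running totals: F#maj7 ends at 5, Dadd9 ends at 7, Bb ends at 8, D7 ends at 15, F#m7 ends at 17, C#add9 ends at 21, Asus4 ends at 24, Ebdim ends at 29.
Beat 29 falls within Ebdim.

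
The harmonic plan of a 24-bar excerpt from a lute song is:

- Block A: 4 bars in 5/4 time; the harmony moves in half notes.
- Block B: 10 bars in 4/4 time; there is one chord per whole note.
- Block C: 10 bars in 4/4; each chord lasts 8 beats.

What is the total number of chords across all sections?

A: 4 bars × 5 beats = 20 beats; 2 beats/chord → 10 chords.
B: 10 bars × 4 beats = 40 beats; 4 beats/chord → 10 chords.
C: 10 bars × 4 beats = 40 beats; 8 beats/chord → 5 chords.
Total: 10 + 10 + 5 = 25.

25 chords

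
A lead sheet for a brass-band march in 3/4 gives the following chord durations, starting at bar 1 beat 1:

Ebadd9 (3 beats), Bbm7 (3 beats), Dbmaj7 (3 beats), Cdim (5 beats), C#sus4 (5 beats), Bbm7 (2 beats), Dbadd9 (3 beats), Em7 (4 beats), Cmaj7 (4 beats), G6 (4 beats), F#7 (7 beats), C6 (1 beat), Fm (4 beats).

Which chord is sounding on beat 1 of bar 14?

Beat 1 of bar 14 is beat (14−1)×3 + 1 = 40 overall.
Running totals: Ebadd9 ends at 3, Bbm7 ends at 6, Dbmaj7 ends at 9, Cdim ends at 14, C#sus4 ends at 19, Bbm7 ends at 21, Dbadd9 ends at 24, Em7 ends at 28, Cmaj7 ends at 32, G6 ends at 36, F#7 ends at 43.
Beat 40 falls within F#7.

F#7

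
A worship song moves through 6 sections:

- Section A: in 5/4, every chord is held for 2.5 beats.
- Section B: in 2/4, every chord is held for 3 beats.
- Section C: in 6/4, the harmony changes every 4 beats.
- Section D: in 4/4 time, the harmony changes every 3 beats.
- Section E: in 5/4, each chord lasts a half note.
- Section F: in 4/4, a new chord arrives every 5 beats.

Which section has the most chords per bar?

Section E

A: each chord is 2.5 beats in 5/4, so 2 per bar.
B: each chord is 3 beats in 2/4, so 2/3 per bar.
C: each chord is 4 beats in 6/4, so 1.5 per bar.
D: each chord is 3 beats in 4/4, so 4/3 per bar.
E: each chord is 2 beats in 5/4, so 2.5 per bar.
F: each chord is 5 beats in 4/4, so 0.8 per bar.
Fastest is E at 2.5 chords/bar.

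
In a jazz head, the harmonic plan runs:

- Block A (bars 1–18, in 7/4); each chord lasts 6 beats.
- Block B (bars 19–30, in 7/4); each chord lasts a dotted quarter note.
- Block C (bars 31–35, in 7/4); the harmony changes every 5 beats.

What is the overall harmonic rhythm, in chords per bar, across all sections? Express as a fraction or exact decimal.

2.4 chords per bar

A: 18 × 7 = 126 beats ÷ 6 = 21 chords.
B: 12 × 7 = 84 beats ÷ 1.5 = 56 chords.
C: 5 × 7 = 35 beats ÷ 5 = 7 chords.
Overall: 84 chords over 35 bars → 84/35 = 2.4 chords per bar.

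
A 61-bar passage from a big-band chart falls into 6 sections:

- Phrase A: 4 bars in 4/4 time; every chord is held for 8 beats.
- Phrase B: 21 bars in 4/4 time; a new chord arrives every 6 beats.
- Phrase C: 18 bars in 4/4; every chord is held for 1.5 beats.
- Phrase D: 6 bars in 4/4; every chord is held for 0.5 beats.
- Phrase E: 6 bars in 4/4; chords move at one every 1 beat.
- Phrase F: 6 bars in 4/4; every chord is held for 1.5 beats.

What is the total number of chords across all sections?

A has 16 beats and chords last 8 each, so 2 chords.
B has 84 beats and chords last 6 each, so 14 chords.
C has 72 beats and chords last 1.5 each, so 48 chords.
D has 24 beats and chords last 0.5 each, so 48 chords.
E has 24 beats and chords last 1 each, so 24 chords.
F has 24 beats and chords last 1.5 each, so 16 chords.
Total: 2 + 14 + 48 + 48 + 24 + 16 = 152.

152 chords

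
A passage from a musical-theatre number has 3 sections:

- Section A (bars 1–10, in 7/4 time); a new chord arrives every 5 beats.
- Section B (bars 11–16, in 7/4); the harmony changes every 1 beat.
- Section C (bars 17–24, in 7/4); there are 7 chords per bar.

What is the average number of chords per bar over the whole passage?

A: 10 bars of 7 beats is 70 beats; at 5 beats each that's 14 chords.
B: 6 bars of 7 beats is 42 beats; at 1 beat each that's 42 chords.
C: 8 bars of 7 beats is 56 beats; at 1 beat each that's 56 chords.
Overall: 112 chords over 24 bars → 112/24 = 14/3 chords per bar.

14/3 chords per bar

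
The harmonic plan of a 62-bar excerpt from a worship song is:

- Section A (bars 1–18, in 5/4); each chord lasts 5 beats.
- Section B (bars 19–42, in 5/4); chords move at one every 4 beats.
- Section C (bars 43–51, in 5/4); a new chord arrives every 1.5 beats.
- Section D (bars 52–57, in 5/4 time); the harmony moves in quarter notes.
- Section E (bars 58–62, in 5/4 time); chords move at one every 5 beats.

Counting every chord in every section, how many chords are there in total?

113 chords

A has 90 beats and chords last 5 each, so 18 chords.
B has 120 beats and chords last 4 each, so 30 chords.
C has 45 beats and chords last 1.5 each, so 30 chords.
D has 30 beats and chords last 1 each, so 30 chords.
E has 25 beats and chords last 5 each, so 5 chords.
Total: 18 + 30 + 30 + 30 + 5 = 113.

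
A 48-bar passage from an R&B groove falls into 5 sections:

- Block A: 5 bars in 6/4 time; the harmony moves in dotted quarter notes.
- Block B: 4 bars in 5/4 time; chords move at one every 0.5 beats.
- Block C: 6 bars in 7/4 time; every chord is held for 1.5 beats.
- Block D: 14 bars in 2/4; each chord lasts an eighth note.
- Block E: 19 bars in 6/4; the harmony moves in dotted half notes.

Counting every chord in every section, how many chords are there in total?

A has 30 beats and chords last 1.5 each, so 20 chords.
B has 20 beats and chords last 0.5 each, so 40 chords.
C has 42 beats and chords last 1.5 each, so 28 chords.
D has 28 beats and chords last 0.5 each, so 56 chords.
E has 114 beats and chords last 3 each, so 38 chords.
Total: 20 + 40 + 28 + 56 + 38 = 182.

182 chords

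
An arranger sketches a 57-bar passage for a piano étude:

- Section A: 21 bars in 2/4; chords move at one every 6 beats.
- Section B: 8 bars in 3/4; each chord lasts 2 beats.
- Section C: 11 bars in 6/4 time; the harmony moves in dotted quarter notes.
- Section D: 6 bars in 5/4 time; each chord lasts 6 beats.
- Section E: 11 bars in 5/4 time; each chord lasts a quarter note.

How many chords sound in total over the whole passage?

123 chords

A: 21·2 = 42 beats, 42/6 = 7 chords.
B: 8·3 = 24 beats, 24/2 = 12 chords.
C: 11·6 = 66 beats, 66/1.5 = 44 chords.
D: 6·5 = 30 beats, 30/6 = 5 chords.
E: 11·5 = 55 beats, 55/1 = 55 chords.
Total: 7 + 12 + 44 + 5 + 55 = 123.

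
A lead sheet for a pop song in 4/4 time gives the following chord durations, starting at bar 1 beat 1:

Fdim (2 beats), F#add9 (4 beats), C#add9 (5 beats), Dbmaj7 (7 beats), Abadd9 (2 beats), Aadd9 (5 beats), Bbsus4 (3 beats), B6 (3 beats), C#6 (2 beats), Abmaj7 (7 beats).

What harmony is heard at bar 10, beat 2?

Beat 2 of bar 10 is beat (10−1)×4 + 2 = 38 overall.
Running totals: Fdim ends at 2, F#add9 ends at 6, C#add9 ends at 11, Dbmaj7 ends at 18, Abadd9 ends at 20, Aadd9 ends at 25, Bbsus4 ends at 28, B6 ends at 31, C#6 ends at 33, Abmaj7 ends at 40.
Beat 38 falls within Abmaj7.

Abmaj7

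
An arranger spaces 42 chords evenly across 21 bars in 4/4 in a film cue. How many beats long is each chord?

2 beats

21 bars × 4 beats/bar = 84 beats total.
84 beats ÷ 42 chords = 2 beats per chord.
(That is a half note.)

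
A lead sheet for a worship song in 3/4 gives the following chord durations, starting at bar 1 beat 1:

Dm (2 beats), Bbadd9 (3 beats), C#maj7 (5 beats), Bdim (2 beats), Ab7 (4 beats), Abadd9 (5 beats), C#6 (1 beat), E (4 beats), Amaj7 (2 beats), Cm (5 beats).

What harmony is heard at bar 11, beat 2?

Cm

Beat 2 of bar 11 is beat (11−1)×3 + 2 = 32 overall.
Running totals: Dm ends at 2, Bbadd9 ends at 5, C#maj7 ends at 10, Bdim ends at 12, Ab7 ends at 16, Abadd9 ends at 21, C#6 ends at 22, E ends at 26, Amaj7 ends at 28, Cm ends at 33.
Beat 32 falls within Cm.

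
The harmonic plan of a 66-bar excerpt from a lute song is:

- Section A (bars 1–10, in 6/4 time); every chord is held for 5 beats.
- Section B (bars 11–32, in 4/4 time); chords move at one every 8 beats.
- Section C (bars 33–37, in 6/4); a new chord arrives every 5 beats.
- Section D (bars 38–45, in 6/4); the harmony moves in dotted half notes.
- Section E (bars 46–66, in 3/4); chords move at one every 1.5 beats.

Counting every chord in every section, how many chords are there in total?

A has 60 beats and chords last 5 each, so 12 chords.
B has 88 beats and chords last 8 each, so 11 chords.
C has 30 beats and chords last 5 each, so 6 chords.
D has 48 beats and chords last 3 each, so 16 chords.
E has 63 beats and chords last 1.5 each, so 42 chords.
Total: 12 + 11 + 6 + 16 + 42 = 87.

87 chords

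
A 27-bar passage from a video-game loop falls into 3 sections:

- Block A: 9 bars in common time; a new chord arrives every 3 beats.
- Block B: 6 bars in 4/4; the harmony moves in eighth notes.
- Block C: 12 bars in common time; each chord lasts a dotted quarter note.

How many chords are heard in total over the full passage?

92 chords

A: 9·4 = 36 beats, 36/3 = 12 chords.
B: 6·4 = 24 beats, 24/0.5 = 48 chords.
C: 12·4 = 48 beats, 48/1.5 = 32 chords.
Total: 12 + 48 + 32 = 92.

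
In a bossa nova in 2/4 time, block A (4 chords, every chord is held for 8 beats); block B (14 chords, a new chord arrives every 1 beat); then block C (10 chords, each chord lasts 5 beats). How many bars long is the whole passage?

48 bars

A: 4 × 8 = 32 beats = 16 bars.
B: 14 × 1 = 14 beats = 7 bars.
C: 10 × 5 = 50 beats = 25 bars.
Total: 16 + 7 + 25 = 48 bars.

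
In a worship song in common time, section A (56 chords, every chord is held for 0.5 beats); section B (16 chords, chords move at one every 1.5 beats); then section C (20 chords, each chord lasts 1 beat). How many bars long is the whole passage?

18 bars

A: 56 × 0.5 = 28 beats = 7 bars.
B: 16 × 1.5 = 24 beats = 6 bars.
C: 20 × 1 = 20 beats = 5 bars.
Total: 7 + 6 + 5 = 18 bars.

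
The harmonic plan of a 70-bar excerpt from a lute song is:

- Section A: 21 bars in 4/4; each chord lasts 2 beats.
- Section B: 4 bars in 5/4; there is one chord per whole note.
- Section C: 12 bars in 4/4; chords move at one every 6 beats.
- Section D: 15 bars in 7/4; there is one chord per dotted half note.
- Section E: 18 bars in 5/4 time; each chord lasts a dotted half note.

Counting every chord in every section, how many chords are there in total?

120 chords

A has 84 beats and chords last 2 each, so 42 chords.
B has 20 beats and chords last 4 each, so 5 chords.
C has 48 beats and chords last 6 each, so 8 chords.
D has 105 beats and chords last 3 each, so 35 chords.
E has 90 beats and chords last 3 each, so 30 chords.
Total: 42 + 5 + 8 + 35 + 30 = 120.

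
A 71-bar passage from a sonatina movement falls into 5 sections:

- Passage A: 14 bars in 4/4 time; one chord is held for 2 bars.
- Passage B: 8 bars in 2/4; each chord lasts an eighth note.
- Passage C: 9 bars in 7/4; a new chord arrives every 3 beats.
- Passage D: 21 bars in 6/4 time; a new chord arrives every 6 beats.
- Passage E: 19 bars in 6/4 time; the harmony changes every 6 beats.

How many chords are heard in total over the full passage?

100 chords

A: 14 bars × 4 beats = 56 beats; 8 beats/chord → 7 chords.
B: 8 bars × 2 beats = 16 beats; 0.5 beats/chord → 32 chords.
C: 9 bars × 7 beats = 63 beats; 3 beats/chord → 21 chords.
D: 21 bars × 6 beats = 126 beats; 6 beats/chord → 21 chords.
E: 19 bars × 6 beats = 114 beats; 6 beats/chord → 19 chords.
Total: 7 + 32 + 21 + 21 + 19 = 100.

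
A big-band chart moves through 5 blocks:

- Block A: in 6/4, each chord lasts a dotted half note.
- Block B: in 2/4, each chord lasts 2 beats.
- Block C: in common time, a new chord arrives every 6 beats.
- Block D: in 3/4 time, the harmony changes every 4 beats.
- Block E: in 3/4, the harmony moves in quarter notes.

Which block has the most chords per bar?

A: 6/3 = 2 chords/bar.
B: 2/2 = 1 chord/bar.
C: 4/6 = 2/3 chords/bar.
D: 3/4 = 0.75 chords/bar.
E: 3/1 = 3 chords/bar.
Fastest is E at 3 chords/bar.

Block E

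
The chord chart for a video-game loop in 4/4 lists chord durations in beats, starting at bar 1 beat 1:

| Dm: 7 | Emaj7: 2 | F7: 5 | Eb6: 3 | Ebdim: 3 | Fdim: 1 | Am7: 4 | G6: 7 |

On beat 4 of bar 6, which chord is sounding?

Am7

Beat 4 of bar 6 is beat (6−1)×4 + 4 = 24 overall.
Running totals: Dm ends at 7, Emaj7 ends at 9, F7 ends at 14, Eb6 ends at 17, Ebdim ends at 20, Fdim ends at 21, Am7 ends at 25.
Beat 24 falls within Am7.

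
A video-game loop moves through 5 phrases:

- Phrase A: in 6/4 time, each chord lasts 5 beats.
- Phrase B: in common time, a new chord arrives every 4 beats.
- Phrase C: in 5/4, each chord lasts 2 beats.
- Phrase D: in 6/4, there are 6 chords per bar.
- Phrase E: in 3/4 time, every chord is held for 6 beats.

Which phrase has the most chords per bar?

A: 6/5 = 1.2 chords/bar.
B: 4/4 = 1 chord/bar.
C: 5/2 = 2.5 chords/bar.
D: 6/1 = 6 chords/bar.
E: 3/6 = 0.5 chords/bar.
Fastest is D at 6 chords/bar.

Phrase D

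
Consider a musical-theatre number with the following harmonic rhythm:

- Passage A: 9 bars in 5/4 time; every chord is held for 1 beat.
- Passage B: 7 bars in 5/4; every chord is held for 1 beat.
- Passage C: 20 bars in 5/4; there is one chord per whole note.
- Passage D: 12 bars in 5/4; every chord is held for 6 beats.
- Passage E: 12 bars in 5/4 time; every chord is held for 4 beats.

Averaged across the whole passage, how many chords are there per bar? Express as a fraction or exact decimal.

A: 9 × 5 = 45 beats ÷ 1 = 45 chords.
B: 7 × 5 = 35 beats ÷ 1 = 35 chords.
C: 20 × 5 = 100 beats ÷ 4 = 25 chords.
D: 12 × 5 = 60 beats ÷ 6 = 10 chords.
E: 12 × 5 = 60 beats ÷ 4 = 15 chords.
Overall: 130 chords over 60 bars → 130/60 = 13/6 chords per bar.

13/6 chords per bar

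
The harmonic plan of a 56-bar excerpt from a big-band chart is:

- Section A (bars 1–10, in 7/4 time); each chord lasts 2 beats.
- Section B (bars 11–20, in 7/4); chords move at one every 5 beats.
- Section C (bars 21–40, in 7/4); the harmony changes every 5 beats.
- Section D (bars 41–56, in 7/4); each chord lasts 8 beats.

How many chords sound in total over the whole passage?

A has 70 beats and chords last 2 each, so 35 chords.
B has 70 beats and chords last 5 each, so 14 chords.
C has 140 beats and chords last 5 each, so 28 chords.
D has 112 beats and chords last 8 each, so 14 chords.
Total: 35 + 14 + 28 + 14 = 91.

91 chords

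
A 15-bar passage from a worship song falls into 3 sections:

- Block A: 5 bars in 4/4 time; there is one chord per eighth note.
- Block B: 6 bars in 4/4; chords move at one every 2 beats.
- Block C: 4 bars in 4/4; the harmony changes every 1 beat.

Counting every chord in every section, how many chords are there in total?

A: 5 bars × 4 beats = 20 beats; 0.5 beats/chord → 40 chords.
B: 6 bars × 4 beats = 24 beats; 2 beats/chord → 12 chords.
C: 4 bars × 4 beats = 16 beats; 1 beat/chord → 16 chords.
Total: 40 + 12 + 16 = 68.

68 chords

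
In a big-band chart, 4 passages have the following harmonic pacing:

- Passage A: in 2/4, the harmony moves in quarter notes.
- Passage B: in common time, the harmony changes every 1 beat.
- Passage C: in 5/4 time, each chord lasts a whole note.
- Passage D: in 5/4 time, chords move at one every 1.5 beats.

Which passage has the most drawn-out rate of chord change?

A: each chord is 1 beat in 2/4, so 2 per bar.
B: each chord is 1 beat in 4/4, so 4 per bar.
C: each chord is 4 beats in 5/4, so 1.25 per bar.
D: each chord is 1.5 beats in 5/4, so 10/3 per bar.
Slowest is C at 1.25 chords/bar.

Passage C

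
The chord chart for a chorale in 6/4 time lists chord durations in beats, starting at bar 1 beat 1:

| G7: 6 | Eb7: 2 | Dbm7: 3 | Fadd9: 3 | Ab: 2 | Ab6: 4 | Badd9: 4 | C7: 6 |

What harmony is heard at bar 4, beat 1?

Beat 1 of bar 4 is beat (4−1)×6 + 1 = 19 overall.
Running totals: G7 ends at 6, Eb7 ends at 8, Dbm7 ends at 11, Fadd9 ends at 14, Ab ends at 16, Ab6 ends at 20.
Beat 19 falls within Ab6.

Ab6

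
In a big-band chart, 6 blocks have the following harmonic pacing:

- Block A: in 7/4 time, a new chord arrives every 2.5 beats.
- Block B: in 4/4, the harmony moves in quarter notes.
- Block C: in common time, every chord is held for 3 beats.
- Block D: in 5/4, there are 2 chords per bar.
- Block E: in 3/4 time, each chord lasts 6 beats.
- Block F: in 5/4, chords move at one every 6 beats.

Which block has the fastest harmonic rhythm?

Block B

A: each chord is 2.5 beats in 7/4, so 2.8 per bar.
B: each chord is 1 beat in 4/4, so 4 per bar.
C: each chord is 3 beats in 4/4, so 4/3 per bar.
D: each chord is 2.5 beats in 5/4, so 2 per bar.
E: each chord is 6 beats in 3/4, so 0.5 per bar.
F: each chord is 6 beats in 5/4, so 5/6 per bar.
Fastest is B at 4 chords/bar.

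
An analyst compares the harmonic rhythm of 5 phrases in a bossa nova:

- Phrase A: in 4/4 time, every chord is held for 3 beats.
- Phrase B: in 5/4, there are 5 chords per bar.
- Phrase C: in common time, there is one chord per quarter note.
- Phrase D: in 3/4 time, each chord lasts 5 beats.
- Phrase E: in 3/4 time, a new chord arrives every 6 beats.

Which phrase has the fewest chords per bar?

A: 4/3 = 4/3 chords/bar.
B: 5/1 = 5 chords/bar.
C: 4/1 = 4 chords/bar.
D: 3/5 = 0.6 chords/bar.
E: 3/6 = 0.5 chords/bar.
Slowest is E at 0.5 chords/bar.

Phrase E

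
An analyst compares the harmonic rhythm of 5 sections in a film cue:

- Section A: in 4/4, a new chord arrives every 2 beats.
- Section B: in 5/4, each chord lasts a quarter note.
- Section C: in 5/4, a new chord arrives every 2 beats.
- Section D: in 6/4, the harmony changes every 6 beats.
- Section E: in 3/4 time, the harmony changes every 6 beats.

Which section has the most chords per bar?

A: 4/2 = 2 chords/bar.
B: 5/1 = 5 chords/bar.
C: 5/2 = 2.5 chords/bar.
D: 6/6 = 1 chord/bar.
E: 3/6 = 0.5 chords/bar.
Fastest is B at 5 chords/bar.

Section B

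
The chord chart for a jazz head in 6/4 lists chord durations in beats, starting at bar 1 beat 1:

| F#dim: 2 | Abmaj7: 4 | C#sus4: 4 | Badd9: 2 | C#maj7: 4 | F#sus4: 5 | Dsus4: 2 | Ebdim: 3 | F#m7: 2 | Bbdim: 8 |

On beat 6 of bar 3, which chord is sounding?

F#sus4

Beat 6 of bar 3 is beat (3−1)×6 + 6 = 18 overall.
Running totals: F#dim ends at 2, Abmaj7 ends at 6, C#sus4 ends at 10, Badd9 ends at 12, C#maj7 ends at 16, F#sus4 ends at 21.
Beat 18 falls within F#sus4.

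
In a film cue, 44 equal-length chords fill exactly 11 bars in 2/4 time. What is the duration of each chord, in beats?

0.5 beats

11 bars × 2 beats/bar = 22 beats total.
22 beats ÷ 44 chords = 0.5 beats per chord.
(That is an eighth note.)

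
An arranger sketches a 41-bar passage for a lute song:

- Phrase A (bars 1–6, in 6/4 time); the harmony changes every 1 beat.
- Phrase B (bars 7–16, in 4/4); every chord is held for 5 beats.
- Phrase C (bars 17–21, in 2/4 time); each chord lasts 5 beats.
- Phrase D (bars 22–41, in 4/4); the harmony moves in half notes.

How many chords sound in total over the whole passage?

A has 36 beats and chords last 1 each, so 36 chords.
B has 40 beats and chords last 5 each, so 8 chords.
C has 10 beats and chords last 5 each, so 2 chords.
D has 80 beats and chords last 2 each, so 40 chords.
Total: 36 + 8 + 2 + 40 = 86.

86 chords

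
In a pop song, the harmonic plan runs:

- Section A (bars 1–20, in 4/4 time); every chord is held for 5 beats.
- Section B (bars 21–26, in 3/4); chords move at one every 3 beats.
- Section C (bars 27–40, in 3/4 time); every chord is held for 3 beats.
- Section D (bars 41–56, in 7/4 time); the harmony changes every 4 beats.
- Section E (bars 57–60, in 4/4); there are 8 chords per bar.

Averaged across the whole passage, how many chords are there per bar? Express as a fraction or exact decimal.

1.6 chords per bar

A: 20 × 4 = 80 beats ÷ 5 = 16 chords.
B: 6 × 3 = 18 beats ÷ 3 = 6 chords.
C: 14 × 3 = 42 beats ÷ 3 = 14 chords.
D: 16 × 7 = 112 beats ÷ 4 = 28 chords.
E: 4 × 4 = 16 beats ÷ 0.5 = 32 chords.
Overall: 96 chords over 60 bars → 96/60 = 1.6 chords per bar.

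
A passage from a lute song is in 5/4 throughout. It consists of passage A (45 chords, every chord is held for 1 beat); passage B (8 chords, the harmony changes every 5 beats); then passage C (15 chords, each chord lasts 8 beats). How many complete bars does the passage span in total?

A: 45 × 1 = 45 beats = 9 bars.
B: 8 × 5 = 40 beats = 8 bars.
C: 15 × 8 = 120 beats = 24 bars.
Total: 9 + 8 + 24 = 41 bars.

41 bars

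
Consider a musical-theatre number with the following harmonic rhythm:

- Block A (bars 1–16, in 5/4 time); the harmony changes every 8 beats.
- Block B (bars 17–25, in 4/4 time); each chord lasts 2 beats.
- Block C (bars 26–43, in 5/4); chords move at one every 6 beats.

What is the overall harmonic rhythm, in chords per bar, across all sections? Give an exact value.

A: 16 × 5 = 80 beats ÷ 8 = 10 chords.
B: 9 × 4 = 36 beats ÷ 2 = 18 chords.
C: 18 × 5 = 90 beats ÷ 6 = 15 chords.
Overall: 43 chords over 43 bars → 43/43 = 1 chords per bar.

1 chords per bar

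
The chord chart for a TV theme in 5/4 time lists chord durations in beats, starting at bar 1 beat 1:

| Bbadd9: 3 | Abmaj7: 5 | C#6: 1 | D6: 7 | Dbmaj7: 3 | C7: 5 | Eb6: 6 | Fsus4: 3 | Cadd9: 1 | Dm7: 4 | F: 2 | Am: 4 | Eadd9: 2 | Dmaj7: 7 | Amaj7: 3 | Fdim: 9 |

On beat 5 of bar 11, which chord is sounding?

Amaj7

Beat 5 of bar 11 is beat (11−1)×5 + 5 = 55 overall.
Running totals: Bbadd9 ends at 3, Abmaj7 ends at 8, C#6 ends at 9, D6 ends at 16, Dbmaj7 ends at 19, C7 ends at 24, Eb6 ends at 30, Fsus4 ends at 33, Cadd9 ends at 34, Dm7 ends at 38, F ends at 40, Am ends at 44, Eadd9 ends at 46, Dmaj7 ends at 53, Amaj7 ends at 56.
Beat 55 falls within Amaj7.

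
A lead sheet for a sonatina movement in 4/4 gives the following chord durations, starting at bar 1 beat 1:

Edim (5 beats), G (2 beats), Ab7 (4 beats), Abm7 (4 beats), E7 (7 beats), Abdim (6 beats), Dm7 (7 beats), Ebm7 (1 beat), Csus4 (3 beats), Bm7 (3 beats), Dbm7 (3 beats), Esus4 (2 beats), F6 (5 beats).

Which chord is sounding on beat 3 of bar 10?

Beat 3 of bar 10 is beat (10−1)×4 + 3 = 39 overall.
Running totals: Edim ends at 5, G ends at 7, Ab7 ends at 11, Abm7 ends at 15, E7 ends at 22, Abdim ends at 28, Dm7 ends at 35, Ebm7 ends at 36, Csus4 ends at 39.
Beat 39 falls within Csus4.

Csus4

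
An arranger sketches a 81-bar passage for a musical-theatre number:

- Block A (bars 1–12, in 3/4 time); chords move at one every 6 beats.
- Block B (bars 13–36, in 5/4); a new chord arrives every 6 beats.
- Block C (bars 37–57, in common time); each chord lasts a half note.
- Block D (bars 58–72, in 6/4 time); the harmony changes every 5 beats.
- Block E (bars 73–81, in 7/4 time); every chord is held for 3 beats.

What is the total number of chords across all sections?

A has 36 beats and chords last 6 each, so 6 chords.
B has 120 beats and chords last 6 each, so 20 chords.
C has 84 beats and chords last 2 each, so 42 chords.
D has 90 beats and chords last 5 each, so 18 chords.
E has 63 beats and chords last 3 each, so 21 chords.
Total: 6 + 20 + 42 + 18 + 21 = 107.

107 chords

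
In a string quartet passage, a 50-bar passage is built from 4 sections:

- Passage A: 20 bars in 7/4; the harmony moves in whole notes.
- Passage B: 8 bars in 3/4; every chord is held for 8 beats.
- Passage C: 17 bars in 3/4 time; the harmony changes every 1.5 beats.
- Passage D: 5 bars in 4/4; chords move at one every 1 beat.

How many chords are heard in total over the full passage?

92 chords

A has 140 beats and chords last 4 each, so 35 chords.
B has 24 beats and chords last 8 each, so 3 chords.
C has 51 beats and chords last 1.5 each, so 34 chords.
D has 20 beats and chords last 1 each, so 20 chords.
Total: 35 + 3 + 34 + 20 = 92.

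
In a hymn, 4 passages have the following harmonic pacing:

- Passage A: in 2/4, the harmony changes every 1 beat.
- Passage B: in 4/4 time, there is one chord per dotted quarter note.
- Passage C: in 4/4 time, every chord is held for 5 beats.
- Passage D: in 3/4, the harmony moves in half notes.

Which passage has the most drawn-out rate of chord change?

Passage C

A: 2/1 = 2 chords/bar.
B: 4/1.5 = 8/3 chords/bar.
C: 4/5 = 0.8 chords/bar.
D: 3/2 = 1.5 chords/bar.
Slowest is C at 0.8 chords/bar.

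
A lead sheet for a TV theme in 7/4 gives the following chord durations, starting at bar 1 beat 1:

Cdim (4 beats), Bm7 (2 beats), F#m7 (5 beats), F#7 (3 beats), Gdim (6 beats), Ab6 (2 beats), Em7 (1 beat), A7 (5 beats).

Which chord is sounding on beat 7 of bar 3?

Beat 7 of bar 3 is beat (3−1)×7 + 7 = 21 overall.
Running totals: Cdim ends at 4, Bm7 ends at 6, F#m7 ends at 11, F#7 ends at 14, Gdim ends at 20, Ab6 ends at 22.
Beat 21 falls within Ab6.

Ab6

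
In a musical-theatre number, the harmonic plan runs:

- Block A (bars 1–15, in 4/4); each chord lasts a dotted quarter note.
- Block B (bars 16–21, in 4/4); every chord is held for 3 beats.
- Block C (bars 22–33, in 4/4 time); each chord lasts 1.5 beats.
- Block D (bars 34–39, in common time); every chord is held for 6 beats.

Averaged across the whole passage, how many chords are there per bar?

A: 15 × 4 = 60 beats ÷ 1.5 = 40 chords.
B: 6 × 4 = 24 beats ÷ 3 = 8 chords.
C: 12 × 4 = 48 beats ÷ 1.5 = 32 chords.
D: 6 × 4 = 24 beats ÷ 6 = 4 chords.
Overall: 84 chords over 39 bars → 84/39 = 28/13 chords per bar.

28/13 chords per bar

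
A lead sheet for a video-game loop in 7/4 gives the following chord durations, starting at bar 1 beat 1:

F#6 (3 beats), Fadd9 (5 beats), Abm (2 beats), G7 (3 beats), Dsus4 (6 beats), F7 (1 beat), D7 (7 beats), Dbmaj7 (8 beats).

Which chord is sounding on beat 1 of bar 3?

Beat 1 of bar 3 is beat (3−1)×7 + 1 = 15 overall.
Running totals: F#6 ends at 3, Fadd9 ends at 8, Abm ends at 10, G7 ends at 13, Dsus4 ends at 19.
Beat 15 falls within Dsus4.

Dsus4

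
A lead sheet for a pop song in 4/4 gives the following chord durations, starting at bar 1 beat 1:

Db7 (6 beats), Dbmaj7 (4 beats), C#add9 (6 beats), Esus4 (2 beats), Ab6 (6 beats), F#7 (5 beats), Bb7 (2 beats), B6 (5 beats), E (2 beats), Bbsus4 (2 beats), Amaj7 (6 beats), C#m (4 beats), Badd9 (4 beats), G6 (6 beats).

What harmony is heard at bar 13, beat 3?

Beat 3 of bar 13 is beat (13−1)×4 + 3 = 51 overall.
Running totals: Db7 ends at 6, Dbmaj7 ends at 10, C#add9 ends at 16, Esus4 ends at 18, Ab6 ends at 24, F#7 ends at 29, Bb7 ends at 31, B6 ends at 36, E ends at 38, Bbsus4 ends at 40, Amaj7 ends at 46, C#m ends at 50, Badd9 ends at 54.
Beat 51 falls within Badd9.

Badd9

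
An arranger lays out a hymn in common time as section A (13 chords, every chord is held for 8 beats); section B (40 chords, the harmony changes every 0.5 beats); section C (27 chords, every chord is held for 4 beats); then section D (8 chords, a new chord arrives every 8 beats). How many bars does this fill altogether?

A: 13 × 8 = 104 beats = 26 bars.
B: 40 × 0.5 = 20 beats = 5 bars.
C: 27 × 4 = 108 beats = 27 bars.
D: 8 × 8 = 64 beats = 16 bars.
Total: 26 + 5 + 27 + 16 = 74 bars.

74 bars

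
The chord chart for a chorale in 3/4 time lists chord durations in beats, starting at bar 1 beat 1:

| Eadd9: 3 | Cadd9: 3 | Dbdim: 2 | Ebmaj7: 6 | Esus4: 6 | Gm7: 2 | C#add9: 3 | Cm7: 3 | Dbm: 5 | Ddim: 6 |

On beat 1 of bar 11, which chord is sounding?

Dbm

Beat 1 of bar 11 is beat (11−1)×3 + 1 = 31 overall.
Running totals: Eadd9 ends at 3, Cadd9 ends at 6, Dbdim ends at 8, Ebmaj7 ends at 14, Esus4 ends at 20, Gm7 ends at 22, C#add9 ends at 25, Cm7 ends at 28, Dbm ends at 33.
Beat 31 falls within Dbm.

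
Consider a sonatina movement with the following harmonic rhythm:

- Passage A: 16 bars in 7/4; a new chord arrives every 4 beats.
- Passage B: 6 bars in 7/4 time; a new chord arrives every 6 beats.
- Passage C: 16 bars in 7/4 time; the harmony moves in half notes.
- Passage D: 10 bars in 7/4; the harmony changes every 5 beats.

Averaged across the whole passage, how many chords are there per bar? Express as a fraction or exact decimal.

35/16 chords per bar

A: 16 bars of 7 beats is 112 beats; at 4 beats each that's 28 chords.
B: 6 bars of 7 beats is 42 beats; at 6 beats each that's 7 chords.
C: 16 bars of 7 beats is 112 beats; at 2 beats each that's 56 chords.
D: 10 bars of 7 beats is 70 beats; at 5 beats each that's 14 chords.
Overall: 105 chords over 48 bars → 105/48 = 35/16 chords per bar.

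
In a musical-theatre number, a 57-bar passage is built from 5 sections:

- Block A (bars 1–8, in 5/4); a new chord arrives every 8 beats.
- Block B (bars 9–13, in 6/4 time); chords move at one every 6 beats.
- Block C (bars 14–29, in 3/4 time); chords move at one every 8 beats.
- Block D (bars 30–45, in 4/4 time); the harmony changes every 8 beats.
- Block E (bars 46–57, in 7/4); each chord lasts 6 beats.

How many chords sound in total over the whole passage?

A: 8 bars × 5 beats = 40 beats; 8 beats/chord → 5 chords.
B: 5 bars × 6 beats = 30 beats; 6 beats/chord → 5 chords.
C: 16 bars × 3 beats = 48 beats; 8 beats/chord → 6 chords.
D: 16 bars × 4 beats = 64 beats; 8 beats/chord → 8 chords.
E: 12 bars × 7 beats = 84 beats; 6 beats/chord → 14 chords.
Total: 5 + 5 + 6 + 8 + 14 = 38.

38 chords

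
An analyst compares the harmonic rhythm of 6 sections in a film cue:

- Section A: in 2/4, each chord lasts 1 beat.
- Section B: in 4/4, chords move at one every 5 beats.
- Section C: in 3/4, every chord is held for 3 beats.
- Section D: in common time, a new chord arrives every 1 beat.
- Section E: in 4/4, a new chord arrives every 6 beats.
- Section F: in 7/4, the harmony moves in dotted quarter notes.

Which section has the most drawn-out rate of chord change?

A: each chord is 1 beat in 2/4, so 2 per bar.
B: each chord is 5 beats in 4/4, so 0.8 per bar.
C: each chord is 3 beats in 3/4, so 1 per bar.
D: each chord is 1 beat in 4/4, so 4 per bar.
E: each chord is 6 beats in 4/4, so 2/3 per bar.
F: each chord is 1.5 beats in 7/4, so 14/3 per bar.
Slowest is E at 2/3 chords/bar.

Section E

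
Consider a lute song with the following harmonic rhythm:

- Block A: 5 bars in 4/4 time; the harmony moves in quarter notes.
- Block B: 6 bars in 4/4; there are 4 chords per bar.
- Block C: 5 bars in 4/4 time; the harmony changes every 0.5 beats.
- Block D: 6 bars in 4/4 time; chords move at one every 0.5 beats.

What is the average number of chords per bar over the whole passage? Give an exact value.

A: 5 bars of 4 beats is 20 beats; at 1 beat each that's 20 chords.
B: 6 bars of 4 beats is 24 beats; at 1 beat each that's 24 chords.
C: 5 bars of 4 beats is 20 beats; at 0.5 beats each that's 40 chords.
D: 6 bars of 4 beats is 24 beats; at 0.5 beats each that's 48 chords.
Overall: 132 chords over 22 bars → 132/22 = 6 chords per bar.

6 chords per bar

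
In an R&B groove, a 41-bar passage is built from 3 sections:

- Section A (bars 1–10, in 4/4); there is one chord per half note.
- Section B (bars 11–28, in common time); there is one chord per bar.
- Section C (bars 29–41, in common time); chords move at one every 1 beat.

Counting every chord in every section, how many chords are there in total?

90 chords

A: 10·4 = 40 beats, 40/2 = 20 chords.
B: 18·4 = 72 beats, 72/4 = 18 chords.
C: 13·4 = 52 beats, 52/1 = 52 chords.
Total: 20 + 18 + 52 = 90.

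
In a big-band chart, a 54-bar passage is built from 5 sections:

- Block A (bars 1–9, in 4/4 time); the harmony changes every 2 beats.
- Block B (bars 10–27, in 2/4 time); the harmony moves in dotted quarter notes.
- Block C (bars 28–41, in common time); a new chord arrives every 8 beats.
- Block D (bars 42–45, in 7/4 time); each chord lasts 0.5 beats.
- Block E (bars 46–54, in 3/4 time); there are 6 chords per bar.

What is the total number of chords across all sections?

A has 36 beats and chords last 2 each, so 18 chords.
B has 36 beats and chords last 1.5 each, so 24 chords.
C has 56 beats and chords last 8 each, so 7 chords.
D has 28 beats and chords last 0.5 each, so 56 chords.
E has 27 beats and chords last 0.5 each, so 54 chords.
Total: 18 + 24 + 7 + 56 + 54 = 159.

159 chords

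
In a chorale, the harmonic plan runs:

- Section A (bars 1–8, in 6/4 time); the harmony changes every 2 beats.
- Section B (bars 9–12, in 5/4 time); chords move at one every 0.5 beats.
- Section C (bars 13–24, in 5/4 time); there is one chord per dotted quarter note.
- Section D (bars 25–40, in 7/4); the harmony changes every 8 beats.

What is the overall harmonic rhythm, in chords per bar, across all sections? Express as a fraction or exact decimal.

2.95 chords per bar

A: 8 × 6 = 48 beats ÷ 2 = 24 chords.
B: 4 × 5 = 20 beats ÷ 0.5 = 40 chords.
C: 12 × 5 = 60 beats ÷ 1.5 = 40 chords.
D: 16 × 7 = 112 beats ÷ 8 = 14 chords.
Overall: 118 chords over 40 bars → 118/40 = 2.95 chords per bar.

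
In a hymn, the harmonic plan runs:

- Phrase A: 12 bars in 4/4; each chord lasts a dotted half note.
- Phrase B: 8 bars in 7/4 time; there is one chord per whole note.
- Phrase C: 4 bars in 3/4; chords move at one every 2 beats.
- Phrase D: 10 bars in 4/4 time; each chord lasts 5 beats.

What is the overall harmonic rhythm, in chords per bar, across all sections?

22/17 chords per bar

A: 12 bars of 4 beats is 48 beats; at 3 beats each that's 16 chords.
B: 8 bars of 7 beats is 56 beats; at 4 beats each that's 14 chords.
C: 4 bars of 3 beats is 12 beats; at 2 beats each that's 6 chords.
D: 10 bars of 4 beats is 40 beats; at 5 beats each that's 8 chords.
Overall: 44 chords over 34 bars → 44/34 = 22/17 chords per bar.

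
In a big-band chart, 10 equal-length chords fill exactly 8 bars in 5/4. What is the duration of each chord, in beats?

8 bars × 5 beats/bar = 40 beats total.
40 beats ÷ 10 chords = 4 beats per chord.
(That is a whole note.)

4 beats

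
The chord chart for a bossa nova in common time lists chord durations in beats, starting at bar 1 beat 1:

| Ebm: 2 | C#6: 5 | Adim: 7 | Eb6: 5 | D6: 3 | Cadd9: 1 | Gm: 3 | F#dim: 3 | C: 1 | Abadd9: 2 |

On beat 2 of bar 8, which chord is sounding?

Beat 2 of bar 8 is beat (8−1)×4 + 2 = 30 overall.
Running totals: Ebm ends at 2, C#6 ends at 7, Adim ends at 14, Eb6 ends at 19, D6 ends at 22, Cadd9 ends at 23, Gm ends at 26, F#dim ends at 29, C ends at 30.
Beat 30 falls within C.

C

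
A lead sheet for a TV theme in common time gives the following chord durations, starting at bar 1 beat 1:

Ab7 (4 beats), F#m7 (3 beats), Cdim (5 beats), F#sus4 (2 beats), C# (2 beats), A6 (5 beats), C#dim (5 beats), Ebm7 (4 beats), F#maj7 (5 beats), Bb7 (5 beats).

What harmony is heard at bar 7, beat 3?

Beat 3 of bar 7 is beat (7−1)×4 + 3 = 27 overall.
Running totals: Ab7 ends at 4, F#m7 ends at 7, Cdim ends at 12, F#sus4 ends at 14, C# ends at 16, A6 ends at 21, C#dim ends at 26, Ebm7 ends at 30.
Beat 27 falls within Ebm7.

Ebm7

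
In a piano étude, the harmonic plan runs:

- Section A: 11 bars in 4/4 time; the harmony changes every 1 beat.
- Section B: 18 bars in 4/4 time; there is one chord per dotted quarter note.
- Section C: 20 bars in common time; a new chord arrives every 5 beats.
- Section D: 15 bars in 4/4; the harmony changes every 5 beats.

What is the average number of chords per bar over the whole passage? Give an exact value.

1.875 chords per bar

A: 11 × 4 = 44 beats ÷ 1 = 44 chords.
B: 18 × 4 = 72 beats ÷ 1.5 = 48 chords.
C: 20 × 4 = 80 beats ÷ 5 = 16 chords.
D: 15 × 4 = 60 beats ÷ 5 = 12 chords.
Overall: 120 chords over 64 bars → 120/64 = 1.875 chords per bar.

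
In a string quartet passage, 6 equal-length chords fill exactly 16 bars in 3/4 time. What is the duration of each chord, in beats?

8 beats

16 bars × 3 beats/bar = 48 beats total.
48 beats ÷ 6 chords = 8 beats per chord.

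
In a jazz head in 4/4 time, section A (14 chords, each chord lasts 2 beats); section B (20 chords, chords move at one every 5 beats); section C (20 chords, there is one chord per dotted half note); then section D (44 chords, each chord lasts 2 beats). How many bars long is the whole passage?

69 bars

A: 14 × 2 = 28 beats = 7 bars.
B: 20 × 5 = 100 beats = 25 bars.
C: 20 × 3 = 60 beats = 15 bars.
D: 44 × 2 = 88 beats = 22 bars.
Total: 7 + 25 + 15 + 22 = 69 bars.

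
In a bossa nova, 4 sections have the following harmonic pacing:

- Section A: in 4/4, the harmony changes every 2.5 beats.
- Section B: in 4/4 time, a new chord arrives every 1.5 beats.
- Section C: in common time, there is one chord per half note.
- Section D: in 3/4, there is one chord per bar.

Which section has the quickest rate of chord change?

A: 4 beats/bar ÷ 2.5 beats/chord = 1.6 chords/bar.
B: 4 beats/bar ÷ 1.5 beats/chord = 8/3 chords/bar.
C: 4 beats/bar ÷ 2 beats/chord = 2 chords/bar.
D: 3 beats/bar ÷ 3 beats/chord = 1 chord/bar.
Fastest is B at 8/3 chords/bar.

Section B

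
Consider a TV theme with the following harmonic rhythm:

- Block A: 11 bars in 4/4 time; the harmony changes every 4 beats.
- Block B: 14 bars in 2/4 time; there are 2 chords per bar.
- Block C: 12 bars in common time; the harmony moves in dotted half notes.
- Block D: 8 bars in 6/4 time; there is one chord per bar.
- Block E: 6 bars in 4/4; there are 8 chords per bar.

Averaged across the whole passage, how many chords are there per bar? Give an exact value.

37/17 chords per bar

A: 11 bars of 4 beats is 44 beats; at 4 beats each that's 11 chords.
B: 14 bars of 2 beats is 28 beats; at 1 beat each that's 28 chords.
C: 12 bars of 4 beats is 48 beats; at 3 beats each that's 16 chords.
D: 8 bars of 6 beats is 48 beats; at 6 beats each that's 8 chords.
E: 6 bars of 4 beats is 24 beats; at 0.5 beats each that's 48 chords.
Overall: 111 chords over 51 bars → 111/51 = 37/17 chords per bar.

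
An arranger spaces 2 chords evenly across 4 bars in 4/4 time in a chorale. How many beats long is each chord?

4 bars × 4 beats/bar = 16 beats total.
16 beats ÷ 2 chords = 8 beats per chord.

8 beats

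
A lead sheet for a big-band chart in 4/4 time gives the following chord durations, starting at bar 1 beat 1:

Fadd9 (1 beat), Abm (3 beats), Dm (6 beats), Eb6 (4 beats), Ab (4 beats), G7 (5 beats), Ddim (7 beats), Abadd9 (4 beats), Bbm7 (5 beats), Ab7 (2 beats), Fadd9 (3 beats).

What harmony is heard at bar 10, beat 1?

Beat 1 of bar 10 is beat (10−1)×4 + 1 = 37 overall.
Running totals: Fadd9 ends at 1, Abm ends at 4, Dm ends at 10, Eb6 ends at 14, Ab ends at 18, G7 ends at 23, Ddim ends at 30, Abadd9 ends at 34, Bbm7 ends at 39.
Beat 37 falls within Bbm7.

Bbm7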